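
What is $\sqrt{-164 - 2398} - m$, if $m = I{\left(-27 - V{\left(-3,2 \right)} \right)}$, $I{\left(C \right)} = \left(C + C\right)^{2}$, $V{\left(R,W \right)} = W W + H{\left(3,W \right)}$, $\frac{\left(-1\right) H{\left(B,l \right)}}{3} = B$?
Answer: $-1936 + i \sqrt{2562} \approx -1936.0 + 50.616 i$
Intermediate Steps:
$H{\left(B,l \right)} = - 3 B$
$V{\left(R,W \right)} = -9 + W^{2}$ ($V{\left(R,W \right)} = W W - 9 = W^{2} - 9 = -9 + W^{2}$)
$I{\left(C \right)} = 4 C^{2}$ ($I{\left(C \right)} = \left(2 C\right)^{2} = 4 C^{2}$)
$m = 1936$ ($m = 4 \left(-27 - \left(-9 + 2^{2}\right)\right)^{2} = 4 \left(-27 - \left(-9 + 4\right)\right)^{2} = 4 \left(-27 - -5\right)^{2} = 4 \left(-27 + 5\right)^{2} = 4 \left(-22\right)^{2} = 4 \cdot 484 = 1936$)
$\sqrt{-164 - 2398} - m = \sqrt{-164 - 2398} - 1936 = \sqrt{-2562} - 1936 = i \sqrt{2562} - 1936 = -1936 + i \sqrt{2562}$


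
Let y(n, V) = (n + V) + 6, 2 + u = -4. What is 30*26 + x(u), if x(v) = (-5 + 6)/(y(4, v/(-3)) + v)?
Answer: 4681/6 ≈ 780.17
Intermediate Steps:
u = -6 (u = -2 - 4 = -6)
y(n, V) = 6 + V + n (y(n, V) = (V + n) + 6 = 6 + V + n)
x(v) = 1/(10 + 2*v/3) (x(v) = (-5 + 6)/((6 + v/(-3) + 4) + v) = 1/((6 + v*(-⅓) + 4) + v) = 1/((6 - v/3 + 4) + v) = 1/((10 - v/3) + v) = 1/(10 + 2*v/3))
30*26 + x(u) = 30*26 + 3/(2*(15 - 6)) = 780 + (3/2)/9 = 780 + (3/2)*(⅑) = 780 + ⅙ = 4681/6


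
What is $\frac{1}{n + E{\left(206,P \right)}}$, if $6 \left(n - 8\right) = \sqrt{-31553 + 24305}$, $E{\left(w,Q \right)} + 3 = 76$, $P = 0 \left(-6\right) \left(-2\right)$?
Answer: $\frac{243}{20287} - \frac{2 i \sqrt{453}}{20287} \approx 0.011978 - 0.0020983 i$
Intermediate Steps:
$P = 0$ ($P = 0 \left(-2\right) = 0$)
$E{\left(w,Q \right)} = 73$ ($E{\left(w,Q \right)} = -3 + 76 = 73$)
$n = 8 + \frac{2 i \sqrt{453}}{3}$ ($n = 8 + \frac{\sqrt{-31553 + 24305}}{6} = 8 + \frac{\sqrt{-7248}}{6} = 8 + \frac{4 i \sqrt{453}}{6} = 8 + \frac{2 i \sqrt{453}}{3} \approx 8.0 + 14.189 i$)
$\frac{1}{n + E{\left(206,P \right)}} = \frac{1}{\left(8 + \frac{2 i \sqrt{453}}{3}\right) + 73} = \frac{1}{81 + \frac{2 i \sqrt{453}}{3}}$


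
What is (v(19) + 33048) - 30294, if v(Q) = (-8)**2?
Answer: 2818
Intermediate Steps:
v(Q) = 64
(v(19) + 33048) - 30294 = (64 + 33048) - 30294 = 33112 - 30294 = 2818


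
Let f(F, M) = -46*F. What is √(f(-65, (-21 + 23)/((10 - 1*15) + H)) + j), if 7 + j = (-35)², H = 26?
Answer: 4*√263 ≈ 64.869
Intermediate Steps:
j = 1218 (j = -7 + (-35)² = -7 + 1225 = 1218)
√(f(-65, (-21 + 23)/((10 - 1*15) + H)) + j) = √(-46*(-65) + 1218) = √(2990 + 1218) = √4208 = 4*√263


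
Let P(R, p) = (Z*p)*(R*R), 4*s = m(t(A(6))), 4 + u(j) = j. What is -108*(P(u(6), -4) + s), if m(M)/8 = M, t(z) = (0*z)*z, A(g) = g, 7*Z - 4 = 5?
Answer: 15552/7 ≈ 2221.7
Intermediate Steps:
Z = 9/7 (Z = 4/7 + (1/7)*5 = 4/7 + 5/7 = 9/7 ≈ 1.2857)
t(z) = 0 (t(z) = 0*z = 0)
m(M) = 8*M
u(j) = -4 + j
s = 0 (s = (8*0)/4 = (1/4)*0 = 0)
P(R, p) = 9*p*R**2/7 (P(R, p) = (9*p/7)*(R*R) = (9*p/7)*R**2 = 9*p*R**2/7)
-108*(P(u(6), -4) + s) = -108*((9/7)*(-4)*(-4 + 6)**2 + 0) = -108*((9/7)*(-4)*2**2 + 0) = -108*((9/7)*(-4)*4 + 0) = -108*(-144/7 + 0) = -108*(-144/7) = 15552/7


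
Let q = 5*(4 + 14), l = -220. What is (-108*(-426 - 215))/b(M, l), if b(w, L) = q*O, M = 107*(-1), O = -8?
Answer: -1923/20 ≈ -96.150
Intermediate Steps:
M = -107
q = 90 (q = 5*18 = 90)
b(w, L) = -720 (b(w, L) = 90*(-8) = -720)
(-108*(-426 - 215))/b(M, l) = -108*(-426 - 215)/(-720) = -108*(-641)*(-1/720) = 69228*(-1/720) = -1923/20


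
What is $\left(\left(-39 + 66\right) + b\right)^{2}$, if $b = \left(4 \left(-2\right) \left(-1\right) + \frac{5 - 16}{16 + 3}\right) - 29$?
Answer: $\frac{10609}{361} \approx 29.388$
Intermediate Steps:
$b = - \frac{410}{19}$ ($b = \left(\left(-8\right) \left(-1\right) - \frac{11}{19}\right) - 29 = \left(8 - \frac{11}{19}\right) - 29 = \frac{141}{19} - 29 = - \frac{410}{19} \approx -21.579$)
$\left(\left(-39 + 66\right) + b\right)^{2} = \left(\left(-39 + 66\right) - \frac{410}{19}\right)^{2} = \left(27 - \frac{410}{19}\right)^{2} = \left(\frac{103}{19}\right)^{2} = \frac{10609}{361}$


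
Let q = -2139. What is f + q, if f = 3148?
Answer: 1009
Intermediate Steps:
f + q = 3148 - 2139 = 1009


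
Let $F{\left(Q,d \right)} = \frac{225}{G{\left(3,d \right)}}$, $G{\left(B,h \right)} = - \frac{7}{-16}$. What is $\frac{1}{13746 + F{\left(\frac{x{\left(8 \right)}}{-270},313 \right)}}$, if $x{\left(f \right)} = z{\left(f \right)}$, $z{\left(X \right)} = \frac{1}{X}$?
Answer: $\frac{7}{99822} \approx 7.0125 \cdot 10^{-5}$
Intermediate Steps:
$x{\left(f \right)} = \frac{1}{f}$
$G{\left(B,h \right)} = \frac{7}{16}$ ($G{\left(B,h \right)} = \left(-7\right) \left(- \frac{1}{16}\right) = \frac{7}{16}$)
$F{\left(Q,d \right)} = \frac{3600}{7}$ ($F{\left(Q,d \right)} = \frac{225}{\frac{7}{16}} = 225 \cdot \frac{16}{7} = \frac{3600}{7}$)
$\frac{1}{13746 + F{\left(\frac{x{\left(8 \right)}}{-270},313 \right)}} = \frac{1}{13746 + \frac{3600}{7}} = \frac{1}{\frac{99822}{7}} = \frac{7}{99822}$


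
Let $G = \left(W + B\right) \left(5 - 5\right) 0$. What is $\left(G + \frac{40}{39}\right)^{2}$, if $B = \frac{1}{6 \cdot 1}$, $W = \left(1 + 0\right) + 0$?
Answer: $\frac{1600}{1521} \approx 1.0519$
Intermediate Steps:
$W = 1$ ($W = 1 + 0 = 1$)
$B = \frac{1}{6} \approx 0.16667$
$G = 0$ ($G = \left(1 + \frac{1}{6}\right) \left(5 - 5\right) 0 = \frac{7 \cdot 0 \cdot 0}{6} = \frac{7}{6} \cdot 0 = 0$)
$\left(G + \frac{40}{39}\right)^{2} = \left(0 + \frac{40}{39}\right)^{2} = \left(\frac{40}{39}\right)^{2} = \frac{1600}{1521}$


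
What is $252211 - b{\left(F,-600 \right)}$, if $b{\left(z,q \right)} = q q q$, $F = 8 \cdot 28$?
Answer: $216252211$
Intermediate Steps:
$F = 224$
$b{\left(z,q \right)} = q^{3}$ ($b{\left(z,q \right)} = q^{2} q = q^{3}$)
$252211 - b{\left(F,-600 \right)} = 252211 - \left(-600\right)^{3} = 252211 - -216000000 = 252211 + 216000000 = 216252211$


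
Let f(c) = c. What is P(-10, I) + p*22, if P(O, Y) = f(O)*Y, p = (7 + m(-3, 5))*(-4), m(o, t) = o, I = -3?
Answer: -322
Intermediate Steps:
p = -16 (p = (7 - 3)*(-4) = 4*(-4) = -16)
P(O, Y) = O*Y
P(-10, I) + p*22 = -10*(-3) - 16*22 = 30 - 352 = -322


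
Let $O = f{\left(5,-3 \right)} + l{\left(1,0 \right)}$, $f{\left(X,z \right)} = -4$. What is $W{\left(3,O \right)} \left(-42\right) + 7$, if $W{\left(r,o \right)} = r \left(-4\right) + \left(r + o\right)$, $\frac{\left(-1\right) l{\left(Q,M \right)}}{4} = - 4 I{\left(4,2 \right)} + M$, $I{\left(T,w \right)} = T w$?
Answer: $-4823$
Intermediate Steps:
$l{\left(Q,M \right)} = 128 - 4 M$ ($l{\left(Q,M \right)} = - 4 \left(- 4 \cdot 4 \cdot 2 + M\right) = - 4 \left(\left(-4\right) 8 + M\right) = - 4 \left(-32 + M\right) = 128 - 4 M$)
$O = 124$ ($O = -4 + \left(128 - 0\right) = -4 + \left(128 + 0\right) = -4 + 128 = 124$)
$W{\left(r,o \right)} = o - 3 r$ ($W{\left(r,o \right)} = - 4 r + \left(o + r\right) = o - 3 r$)
$W{\left(3,O \right)} \left(-42\right) + 7 = \left(124 - 9\right) \left(-42\right) + 7 = 115 \left(-42\right) + 7 = -4830 + 7 = -4823$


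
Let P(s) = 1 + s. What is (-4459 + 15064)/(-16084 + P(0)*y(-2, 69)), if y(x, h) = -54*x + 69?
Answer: -10605/15907 ≈ -0.66669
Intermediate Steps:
y(x, h) = 69 - 54*x
(-4459 + 15064)/(-16084 + P(0)*y(-2, 69)) = (-4459 + 15064)/(-16084 + (1 + 0)*(69 - 54*(-2))) = 10605/(-16084 + 1*(69 + 108)) = 10605/(-16084 + 1*177) = 10605/(-16084 + 177) = 10605/(-15907) = 10605*(-1/15907) = -10605/15907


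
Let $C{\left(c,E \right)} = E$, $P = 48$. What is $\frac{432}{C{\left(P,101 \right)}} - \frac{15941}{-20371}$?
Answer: $\frac{10410313}{2057471} \approx 5.0598$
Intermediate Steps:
$\frac{432}{C{\left(P,101 \right)}} - \frac{15941}{-20371} = \frac{432}{101} - \frac{15941}{-20371} = 432 \cdot \frac{1}{101} - - \frac{15941}{20371} = \frac{432}{101} + \frac{15941}{20371} = \frac{10410313}{2057471}$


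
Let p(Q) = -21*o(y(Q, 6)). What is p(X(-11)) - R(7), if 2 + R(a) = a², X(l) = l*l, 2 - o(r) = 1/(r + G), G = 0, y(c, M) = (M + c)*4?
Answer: -45191/508 ≈ -88.959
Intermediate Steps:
y(c, M) = 4*M + 4*c
o(r) = 2 - 1/r (o(r) = 2 - 1/(r + 0) = 2 - 1/r)
X(l) = l²
R(a) = -2 + a²
p(Q) = -42 + 21/(24 + 4*Q) (p(Q) = -21*(2 - 1/(4*6 + 4*Q)) = -21*(2 - 1/(24 + 4*Q)) = -42 + 21/(24 + 4*Q))
p(X(-11)) - R(7) = 21*(-47 - 8*(-11)²)/(4*(6 + (-11)²)) - (-2 + 7²) = 21*(-47 - 8*121)/(4*(6 + 121)) - (-2 + 49) = (21/4)*(-47 - 968)/127 - 1*47 = (21/4)*(1/127)*(-1015) - 47 = -21315/508 - 47 = -45191/508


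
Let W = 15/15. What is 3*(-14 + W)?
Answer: -39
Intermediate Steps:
W = 1 (W = 15*(1/15) = 1)
3*(-14 + W) = 3*(-14 + 1) = 3*(-13) = -39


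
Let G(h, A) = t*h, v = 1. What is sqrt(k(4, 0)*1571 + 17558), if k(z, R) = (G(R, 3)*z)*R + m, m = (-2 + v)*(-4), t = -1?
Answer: sqrt(23842) ≈ 154.41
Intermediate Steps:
m = 4 (m = (-2 + 1)*(-4) = -1*(-4) = 4)
G(h, A) = -h
k(z, R) = 4 - z*R**2 (k(z, R) = ((-R)*z)*R + 4 = (-R*z)*R + 4 = -z*R**2 + 4 = 4 - z*R**2)
sqrt(k(4, 0)*1571 + 17558) = sqrt((4 - 1*4*0**2)*1571 + 17558) = sqrt((4 - 1*4*0)*1571 + 17558) = sqrt((4 + 0)*1571 + 17558) = sqrt(4*1571 + 17558) = sqrt(6284 + 17558) = sqrt(23842)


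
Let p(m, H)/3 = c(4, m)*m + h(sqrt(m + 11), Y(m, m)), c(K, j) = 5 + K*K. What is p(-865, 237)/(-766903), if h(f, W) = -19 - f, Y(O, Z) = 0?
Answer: 54552/766903 + 3*I*sqrt(854)/766903 ≈ 0.071133 + 0.00011432*I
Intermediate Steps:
c(K, j) = 5 + K**2
p(m, H) = -57 - 3*sqrt(11 + m) + 63*m (p(m, H) = 3*((5 + 4**2)*m + (-19 - sqrt(m + 11))) = 3*((5 + 16)*m + (-19 - sqrt(11 + m))) = 3*(21*m + (-19 - sqrt(11 + m))) = 3*(-19 - sqrt(11 + m) + 21*m) = -57 - 3*sqrt(11 + m) + 63*m)
p(-865, 237)/(-766903) = (-57 - 3*sqrt(11 - 865) + 63*(-865))/(-766903) = (-57 - 3*I*sqrt(854) - 54495)*(-1/766903) = (-54552 - 3*I*sqrt(854))*(-1/766903) = 54552/766903 + 3*I*sqrt(854)/766903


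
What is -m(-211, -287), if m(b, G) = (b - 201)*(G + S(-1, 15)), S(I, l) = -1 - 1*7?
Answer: -121540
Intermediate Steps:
S(I, l) = -8 (S(I, l) = -1 - 7 = -8)
m(b, G) = (-201 + b)*(-8 + G) (m(b, G) = (b - 201)*(G - 8) = (-201 + b)*(-8 + G))
-m(-211, -287) = -(1608 - 201*(-287) - 8*(-211) - 287*(-211)) = -(1608 + 57687 + 1688 + 60557) = -1*121540 = -121540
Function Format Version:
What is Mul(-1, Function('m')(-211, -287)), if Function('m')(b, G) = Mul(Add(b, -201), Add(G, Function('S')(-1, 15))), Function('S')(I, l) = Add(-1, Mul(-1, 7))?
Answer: -121540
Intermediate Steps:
Function('S')(I, l) = -8 (Function('S')(I, l) = Add(-1, -7) = -8)
Function('m')(b, G) = Mul(Add(-201, b), Add(-8, G)) (Function('m')(b, G) = Mul(Add(b, -201), Add(G, -8)) = Mul(Add(-201, b), Add(-8, G)))
Mul(-1, Function('m')(-211, -287)) = Mul(-1, Add(1608, Mul(-201, -287), Mul(-8, -211), Mul(-287, -211))) = Mul(-1, Add(1608, 57687, 1688, 60557)) = Mul(-1, 121540) = -121540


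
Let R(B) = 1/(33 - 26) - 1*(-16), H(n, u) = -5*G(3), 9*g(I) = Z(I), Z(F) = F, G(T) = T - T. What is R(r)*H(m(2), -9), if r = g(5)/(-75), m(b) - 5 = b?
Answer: 0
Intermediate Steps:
G(T) = 0
m(b) = 5 + b
g(I) = I/9
H(n, u) = 0 (H(n, u) = -5*0 = 0)
r = -1/135 (r = ((⅑)*5)/(-75) = (5/9)*(-1/75) = -1/135 ≈ -0.0074074)
R(B) = 113/7 (R(B) = 1/7 + 16 = ⅐ + 16 = 113/7)
R(r)*H(m(2), -9) = (113/7)*0 = 0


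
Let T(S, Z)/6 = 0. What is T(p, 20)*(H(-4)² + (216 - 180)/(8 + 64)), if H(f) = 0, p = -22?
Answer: 0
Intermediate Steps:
T(S, Z) = 0 (T(S, Z) = 6*0 = 0)
T(p, 20)*(H(-4)² + (216 - 180)/(8 + 64)) = 0*(0² + (216 - 180)/(8 + 64)) = 0*(0 + 36/72) = 0*(0 + 36*(1/72)) = 0*(0 + ½) = 0*(½) = 0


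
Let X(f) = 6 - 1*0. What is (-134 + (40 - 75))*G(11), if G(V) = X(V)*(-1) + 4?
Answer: 338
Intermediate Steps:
X(f) = 6 (X(f) = 6 + 0 = 6)
G(V) = -2 (G(V) = 6*(-1) + 4 = -6 + 4 = -2)
(-134 + (40 - 75))*G(11) = (-134 + (40 - 75))*(-2) = (-134 - 35)*(-2) = -169*(-2) = 338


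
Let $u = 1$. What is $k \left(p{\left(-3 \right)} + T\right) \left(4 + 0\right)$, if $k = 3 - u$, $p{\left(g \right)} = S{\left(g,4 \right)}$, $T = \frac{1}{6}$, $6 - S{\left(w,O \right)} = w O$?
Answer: $\frac{436}{3} \approx 145.33$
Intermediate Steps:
$S{\left(w,O \right)} = 6 - O w$ ($S{\left(w,O \right)} = 6 - w O = 6 - O w$)
$T = \frac{1}{6} \approx 0.16667$
$p{\left(g \right)} = 6 - 4 g$
$k = 2$ ($k = 3 - 1 = 2$)
$k \left(p{\left(-3 \right)} + T\right) \left(4 + 0\right) = 2 \left(\left(6 - -12\right) + \frac{1}{6}\right) \left(4 + 0\right) = 2 \left(\left(6 + 12\right) + \frac{1}{6}\right) 4 = 2 \left(18 + \frac{1}{6}\right) 4 = 2 \cdot \frac{109}{6} \cdot 4 = \frac{109}{3} \cdot 4 = \frac{436}{3}$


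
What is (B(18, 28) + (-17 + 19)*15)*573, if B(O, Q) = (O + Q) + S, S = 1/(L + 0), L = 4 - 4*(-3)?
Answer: 697341/16 ≈ 43584.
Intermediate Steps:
L = 16 (L = 4 + 12 = 16)
S = 1/16 (S = 1/(16 + 0) = 1/16 ≈ 0.062500)
B(O, Q) = 1/16 + O + Q (B(O, Q) = (O + Q) + 1/16 = 1/16 + O + Q)
(B(18, 28) + (-17 + 19)*15)*573 = ((1/16 + 18 + 28) + (-17 + 19)*15)*573 = (737/16 + 2*15)*573 = (737/16 + 30)*573 = (1217/16)*573 = 697341/16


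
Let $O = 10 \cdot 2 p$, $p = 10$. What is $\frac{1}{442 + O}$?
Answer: $\frac{1}{642} \approx 0.0015576$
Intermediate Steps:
$O = 200$ ($O = 10 \cdot 2 \cdot 10 = 20 \cdot 10 = 200$)
$\frac{1}{442 + O} = \frac{1}{442 + 200} = \frac{1}{642}$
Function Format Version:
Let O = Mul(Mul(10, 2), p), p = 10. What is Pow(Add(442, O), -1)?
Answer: Rational(1, 642) ≈ 0.0015576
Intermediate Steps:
O = 200 (O = Mul(Mul(10, 2), 10) = Mul(20, 10) = 200)
Pow(Add(442, O), -1) = Pow(Add(442, 200), -1) = Pow(642, -1) = Rational(1, 642)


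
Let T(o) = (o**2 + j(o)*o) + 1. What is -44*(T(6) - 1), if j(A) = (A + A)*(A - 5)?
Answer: -4752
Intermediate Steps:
j(A) = 2*A*(-5 + A) (j(A) = (2*A)*(-5 + A) = 2*A*(-5 + A))
T(o) = 1 + o**2 + 2*o**2*(-5 + o) (T(o) = (o**2 + (2*o*(-5 + o))*o) + 1 = (o**2 + 2*o**2*(-5 + o)) + 1 = 1 + o**2 + 2*o**2*(-5 + o))
-44*(T(6) - 1) = -44*((1 - 9*6**2 + 2*6**3) - 1) = -44*((1 - 9*36 + 2*216) - 1) = -44*((1 - 324 + 432) - 1) = -44*(109 - 1) = -44*108 = -4752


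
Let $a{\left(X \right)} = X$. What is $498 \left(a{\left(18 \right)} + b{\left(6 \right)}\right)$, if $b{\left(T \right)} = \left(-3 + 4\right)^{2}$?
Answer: $9462$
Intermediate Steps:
$b{\left(T \right)} = 1$ ($b{\left(T \right)} = 1^{2} = 1$)
$498 \left(a{\left(18 \right)} + b{\left(6 \right)}\right) = 498 \left(18 + 1\right) = 498 \cdot 19 = 9462$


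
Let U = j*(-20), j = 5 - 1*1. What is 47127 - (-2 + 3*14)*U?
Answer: 50327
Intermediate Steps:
j = 4 (j = 5 - 1 = 4)
U = -80 (U = 4*(-20) = -80)
47127 - (-2 + 3*14)*U = 47127 - (-2 + 3*14)*(-80) = 47127 - (-2 + 42)*(-80) = 47127 - 40*(-80) = 47127 - 1*(-3200) = 47127 + 3200 = 50327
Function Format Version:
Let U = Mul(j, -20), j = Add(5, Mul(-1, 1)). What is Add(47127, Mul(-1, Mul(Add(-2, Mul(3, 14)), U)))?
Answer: 50327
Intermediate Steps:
j = 4 (j = Add(5, -1) = 4)
U = -80 (U = Mul(4, -20) = -80)
Add(47127, Mul(-1, Mul(Add(-2, Mul(3, 14)), U))) = Add(47127, Mul(-1, Mul(Add(-2, Mul(3, 14)), -80))) = Add(47127, Mul(-1, Mul(Add(-2, 42), -80))) = Add(47127, Mul(-1, Mul(40, -80))) = Add(47127, Mul(-1, -3200)) = Add(47127, 3200) = 50327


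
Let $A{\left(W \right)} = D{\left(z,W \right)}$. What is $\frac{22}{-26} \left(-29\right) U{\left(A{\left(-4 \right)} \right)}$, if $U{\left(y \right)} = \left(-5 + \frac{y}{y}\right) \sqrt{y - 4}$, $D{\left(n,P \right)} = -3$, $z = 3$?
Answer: $- \frac{1276 i \sqrt{7}}{13} \approx - 259.69 i$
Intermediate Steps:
$A{\left(W \right)} = -3$
$U{\left(y \right)} = - 4 \sqrt{-4 + y}$ ($U{\left(y \right)} = \left(-5 + 1\right) \sqrt{-4 + y} = - 4 \sqrt{-4 + y}$)
$\frac{22}{-26} \left(-29\right) U{\left(A{\left(-4 \right)} \right)} = \frac{22}{-26} \left(-29\right) \left(- 4 \sqrt{-4 - 3}\right) = 22 \left(- \frac{1}{26}\right) \left(-29\right) \left(- 4 \sqrt{-7}\right) = \left(- \frac{11}{13}\right) \left(-29\right) \left(- 4 i \sqrt{7}\right) = \frac{319 \left(- 4 i \sqrt{7}\right)}{13} = - \frac{1276 i \sqrt{7}}{13}$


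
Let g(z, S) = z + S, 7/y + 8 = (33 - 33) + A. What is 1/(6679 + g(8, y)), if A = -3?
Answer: 11/73550 ≈ 0.00014956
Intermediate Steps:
y = -7/11 (y = 7/(-8 + ((33 - 33) - 3)) = 7/(-8 + (0 - 3)) = 7/(-8 - 3) = 7/(-11) = 7*(-1/11) = -7/11 ≈ -0.63636)
g(z, S) = S + z
1/(6679 + g(8, y)) = 1/(6679 + (-7/11 + 8)) = 1/(6679 + 81/11) = 1/(73550/11) = 11/73550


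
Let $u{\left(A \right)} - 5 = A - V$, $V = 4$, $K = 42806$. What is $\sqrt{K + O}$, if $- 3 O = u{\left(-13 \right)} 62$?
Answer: $\sqrt{43054} \approx 207.49$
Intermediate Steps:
$u{\left(A \right)} = 1 + A$ ($u{\left(A \right)} = 5 + \left(A - 4\right) = 5 + \left(-4 + A\right) = 1 + A$)
$O = 248$ ($O = - \frac{\left(1 - 13\right) 62}{3} = - \frac{\left(-12\right) 62}{3} = \left(- \frac{1}{3}\right) \left(-744\right) = 248$)
$\sqrt{K + O} = \sqrt{42806 + 248} = \sqrt{43054}$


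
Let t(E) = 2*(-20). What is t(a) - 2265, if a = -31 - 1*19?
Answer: -2305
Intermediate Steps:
a = -50 (a = -31 - 19 = -50)
t(E) = -40
t(a) - 2265 = -40 - 2265 = -2305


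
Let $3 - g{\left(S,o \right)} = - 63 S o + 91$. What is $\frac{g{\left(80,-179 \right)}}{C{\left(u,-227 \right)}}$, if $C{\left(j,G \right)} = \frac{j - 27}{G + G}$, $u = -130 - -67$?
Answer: $- \frac{204810296}{45} \approx -4.5513 \cdot 10^{6}$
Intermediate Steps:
$g{\left(S,o \right)} = -88 + 63 S o$ ($g{\left(S,o \right)} = 3 - \left(- 63 S o + 91\right) = 3 - \left(91 - 63 S o\right) = 3 + \left(-91 + 63 S o\right) = -88 + 63 S o$)
$u = -63$ ($u = -130 + 67 = -63$)
$C{\left(j,G \right)} = \frac{-27 + j}{2 G}$
$\frac{g{\left(80,-179 \right)}}{C{\left(u,-227 \right)}} = \frac{-88 + 63 \cdot 80 \left(-179\right)}{\frac{1}{2} \frac{1}{-227} \left(-27 - 63\right)} = \frac{-88 - 902160}{\frac{1}{2} \left(- \frac{1}{227}\right) \left(-90\right)} = - \frac{902248}{\frac{45}{227}} = \left(-902248\right) \frac{227}{45} = - \frac{204810296}{45}$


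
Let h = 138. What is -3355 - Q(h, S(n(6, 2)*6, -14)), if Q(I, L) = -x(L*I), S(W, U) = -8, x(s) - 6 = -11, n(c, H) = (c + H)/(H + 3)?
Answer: -3360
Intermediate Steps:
n(c, H) = (H + c)/(3 + H)
x(s) = -5 (x(s) = 6 - 11 = -5)
Q(I, L) = 5 (Q(I, L) = -1*(-5) = 5)
-3355 - Q(h, S(n(6, 2)*6, -14)) = -3355 - 1*5 = -3355 - 5 = -3360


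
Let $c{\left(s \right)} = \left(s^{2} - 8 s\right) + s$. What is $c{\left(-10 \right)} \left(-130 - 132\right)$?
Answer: $-44540$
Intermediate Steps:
$c{\left(s \right)} = s^{2} - 7 s$
$c{\left(-10 \right)} \left(-130 - 132\right) = - 10 \left(-7 - 10\right) \left(-130 - 132\right) = \left(-10\right) \left(-17\right) \left(-262\right) = 170 \left(-262\right) = -44540$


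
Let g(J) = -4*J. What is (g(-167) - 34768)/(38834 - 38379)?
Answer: -6820/91 ≈ -74.945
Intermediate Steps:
(g(-167) - 34768)/(38834 - 38379) = (-4*(-167) - 34768)/(38834 - 38379) = (668 - 34768)/455 = -34100*1/455 = -6820/91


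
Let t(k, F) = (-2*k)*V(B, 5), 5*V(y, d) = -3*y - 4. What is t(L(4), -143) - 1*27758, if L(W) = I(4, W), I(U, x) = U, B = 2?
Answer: -27742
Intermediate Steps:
V(y, d) = -⅘ - 3*y/5 (V(y, d) = (-3*y - 4)/5 = (-4 - 3*y)/5 = -⅘ - 3*y/5)
L(W) = 4
t(k, F) = 4*k (t(k, F) = (-2*k)*(-⅘ - ⅗*2) = (-2*k)*(-⅘ - 6/5) = -2*k*(-2) = 4*k)
t(L(4), -143) - 1*27758 = 4*4 - 1*27758 = 16 - 27758 = -27742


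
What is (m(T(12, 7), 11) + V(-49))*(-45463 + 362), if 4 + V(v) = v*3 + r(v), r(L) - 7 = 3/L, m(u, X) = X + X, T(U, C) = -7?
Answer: 38535583/7 ≈ 5.5051e+6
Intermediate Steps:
m(u, X) = 2*X
r(L) = 7 + 3/L
V(v) = 3 + 3*v + 3/v (V(v) = -4 + (v*3 + (7 + 3/v)) = -4 + (3*v + (7 + 3/v)) = -4 + (7 + 3*v + 3/v) = 3 + 3*v + 3/v)
(m(T(12, 7), 11) + V(-49))*(-45463 + 362) = (2*11 + (3 + 3*(-49) + 3/(-49)))*(-45463 + 362) = (22 + (3 - 147 + 3*(-1/49)))*(-45101) = (22 + (3 - 147 - 3/49))*(-45101) = (22 - 7059/49)*(-45101) = -5981/49*(-45101) = 38535583/7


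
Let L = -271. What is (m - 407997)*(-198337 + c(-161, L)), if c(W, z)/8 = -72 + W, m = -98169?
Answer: 101334939366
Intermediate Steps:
c(W, z) = -576 + 8*W (c(W, z) = 8*(-72 + W) = -576 + 8*W)
(m - 407997)*(-198337 + c(-161, L)) = (-98169 - 407997)*(-198337 + (-576 + 8*(-161))) = -506166*(-198337 + (-576 - 1288)) = -506166*(-198337 - 1864) = -506166*(-200201) = 101334939366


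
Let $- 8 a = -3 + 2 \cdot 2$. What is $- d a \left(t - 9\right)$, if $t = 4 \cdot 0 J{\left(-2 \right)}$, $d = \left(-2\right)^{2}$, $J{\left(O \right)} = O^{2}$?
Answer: $- \frac{9}{2} \approx -4.5$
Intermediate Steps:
$a = - \frac{1}{8}$ ($a = - \frac{-3 + 2 \cdot 2}{8} = - \frac{-3 + 4}{8} = \left(- \frac{1}{8}\right) 1 = - \frac{1}{8} \approx -0.125$)
$d = 4$
$t = 0$ ($t = 4 \cdot 0 \left(-2\right)^{2} = 0 \cdot 4 = 0$)
$- d a \left(t - 9\right) = - 4 \left(- \frac{1}{8}\right) \left(0 - 9\right) = - \frac{\left(-1\right) \left(0 - 9\right)}{2} = - \frac{\left(-1\right) \left(-9\right)}{2} = \left(-1\right) \frac{9}{2} = - \frac{9}{2}$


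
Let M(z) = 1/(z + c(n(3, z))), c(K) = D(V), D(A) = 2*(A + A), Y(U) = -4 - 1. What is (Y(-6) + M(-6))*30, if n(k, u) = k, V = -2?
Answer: -1065/7 ≈ -152.14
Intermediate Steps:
Y(U) = -5
D(A) = 4*A (D(A) = 2*(2*A) = 4*A)
c(K) = -8 (c(K) = 4*(-2) = -8)
M(z) = 1/(-8 + z) (M(z) = 1/(z - 8) = 1/(-8 + z))
(Y(-6) + M(-6))*30 = (-5 + 1/(-8 - 6))*30 = (-5 + 1/(-14))*30 = (-5 - 1/14)*30 = -71/14*30 = -1065/7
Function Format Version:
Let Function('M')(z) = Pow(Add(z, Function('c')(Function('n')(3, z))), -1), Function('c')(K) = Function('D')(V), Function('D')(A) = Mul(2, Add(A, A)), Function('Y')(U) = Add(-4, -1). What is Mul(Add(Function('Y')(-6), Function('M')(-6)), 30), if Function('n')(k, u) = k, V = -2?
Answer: Rational(-1065, 7) ≈ -152.14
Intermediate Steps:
Function('Y')(U) = -5
Function('D')(A) = Mul(4, A) (Function('D')(A) = Mul(2, Mul(2, A)) = Mul(4, A))
Function('c')(K) = -8 (Function('c')(K) = Mul(4, -2) = -8)
Function('M')(z) = Pow(Add(-8, z), -1) (Function('M')(z) = Pow(Add(z, -8), -1) = Pow(Add(-8, z), -1))
Mul(Add(Function('Y')(-6), Function('M')(-6)), 30) = Mul(Add(-5, Pow(Add(-8, -6), -1)), 30) = Mul(Add(-5, Pow(-14, -1)), 30) = Mul(Add(-5, Rational(-1, 14)), 30) = Mul(Rational(-71, 14), 30) = Rational(-1065, 7)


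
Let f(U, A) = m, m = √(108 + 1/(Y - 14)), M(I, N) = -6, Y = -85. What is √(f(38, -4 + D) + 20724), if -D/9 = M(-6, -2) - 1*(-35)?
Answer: √(22568436 + 33*√117601)/33 ≈ 143.99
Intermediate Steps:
D = -261 (D = -9*(-6 - 1*(-35)) = -9*(-6 + 35) = -9*29 = -261)
m = √117601/33 (m = √(108 + 1/(-85 - 14)) = √(108 + 1/(-99)) = √(108 - 1/99) = √(10691/99) = √117601/33 ≈ 10.392)
f(U, A) = √117601/33
√(f(38, -4 + D) + 20724) = √(√117601/33 + 20724) = √(20724 + √117601/33)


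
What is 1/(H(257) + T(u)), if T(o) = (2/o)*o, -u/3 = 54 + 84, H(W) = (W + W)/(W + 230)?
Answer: 487/1488 ≈ 0.32728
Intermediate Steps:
H(W) = 2*W/(230 + W) (H(W) = (2*W)/(230 + W) = 2*W/(230 + W))
u = -414 (u = -3*(54 + 84) = -3*138 = -414)
T(o) = 2
1/(H(257) + T(u)) = 1/(2*257/(230 + 257) + 2) = 1/(2*257/487 + 2) = 1/(2*257*(1/487) + 2) = 1/(514/487 + 2) = 1/(1488/487) = 487/1488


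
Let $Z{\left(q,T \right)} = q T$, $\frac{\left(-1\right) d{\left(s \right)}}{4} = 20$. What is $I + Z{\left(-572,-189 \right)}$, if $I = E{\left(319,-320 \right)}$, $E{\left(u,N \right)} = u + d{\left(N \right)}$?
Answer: $108347$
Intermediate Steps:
$d{\left(s \right)} = -80$ ($d{\left(s \right)} = \left(-4\right) 20 = -80$)
$Z{\left(q,T \right)} = T q$
$E{\left(u,N \right)} = -80 + u$ ($E{\left(u,N \right)} = u - 80 = -80 + u$)
$I = 239$ ($I = -80 + 319 = 239$)
$I + Z{\left(-572,-189 \right)} = 239 - -108108 = 239 + 108108 = 108347$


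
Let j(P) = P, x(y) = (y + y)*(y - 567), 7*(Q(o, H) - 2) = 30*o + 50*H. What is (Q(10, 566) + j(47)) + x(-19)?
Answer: 184819/7 ≈ 26403.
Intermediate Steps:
Q(o, H) = 2 + 30*o/7 + 50*H/7 (Q(o, H) = 2 + (30*o + 50*H)/7 = 2 + (30*o/7 + 50*H/7) = 2 + 30*o/7 + 50*H/7)
x(y) = 2*y*(-567 + y) (x(y) = (2*y)*(-567 + y) = 2*y*(-567 + y))
(Q(10, 566) + j(47)) + x(-19) = ((2 + (30/7)*10 + (50/7)*566) + 47) + 2*(-19)*(-567 - 19) = ((2 + 300/7 + 28300/7) + 47) + 2*(-19)*(-586) = (28614/7 + 47) + 22268 = 28943/7 + 22268 = 184819/7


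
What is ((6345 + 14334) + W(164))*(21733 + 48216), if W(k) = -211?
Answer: 1431716132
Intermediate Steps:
((6345 + 14334) + W(164))*(21733 + 48216) = ((6345 + 14334) - 211)*(21733 + 48216) = (20679 - 211)*69949 = 20468*69949 = 1431716132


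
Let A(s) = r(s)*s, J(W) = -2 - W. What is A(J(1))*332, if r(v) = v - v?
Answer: 0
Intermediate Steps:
r(v) = 0
A(s) = 0 (A(s) = 0*s = 0)
A(J(1))*332 = 0*332 = 0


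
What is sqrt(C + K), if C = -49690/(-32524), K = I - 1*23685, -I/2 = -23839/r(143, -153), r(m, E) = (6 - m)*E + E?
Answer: I*sqrt(16288894878948671)/829362 ≈ 153.89*I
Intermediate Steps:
r(m, E) = E + E*(6 - m) (r(m, E) = E*(6 - m) + E = E + E*(6 - m))
I = 23839/10404 (I = -(-47678)/((-153*(7 - 1*143))) = -(-47678)/((-153*(7 - 143))) = -(-47678)/((-153*(-136))) = -(-47678)/20808 = -2*(-23839/20808) = 23839/10404 ≈ 2.2913)
K = -246394901/10404 (K = 23839/10404 - 1*23685 = 23839/10404 - 23685 = -246394901/10404 ≈ -23683.)
C = 24845/16262 (C = -49690*(-1/32524) = 24845/16262 ≈ 1.5278)
sqrt(C + K) = sqrt(24845/16262 - 246394901/10404) = sqrt(-2003307696341/84594924) = I*sqrt(16288894878948671)/829362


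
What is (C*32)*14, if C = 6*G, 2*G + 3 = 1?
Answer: -2688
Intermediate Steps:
G = -1 (G = -3/2 + (1/2)*1 = -3/2 + 1/2 = -1)
C = -6 (C = 6*(-1) = -6)
(C*32)*14 = -6*32*14 = -192*14 = -2688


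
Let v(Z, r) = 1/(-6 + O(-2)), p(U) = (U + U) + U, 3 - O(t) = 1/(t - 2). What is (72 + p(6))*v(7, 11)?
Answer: -360/11 ≈ -32.727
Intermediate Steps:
O(t) = 3 - 1/(-2 + t) (O(t) = 3 - 1/(t - 2) = 3 - 1/(-2 + t))
p(U) = 3*U (p(U) = 2*U + U = 3*U)
v(Z, r) = -4/11 (v(Z, r) = 1/(-6 + (-7 + 3*(-2))/(-2 - 2)) = 1/(-6 + (-7 - 6)/(-4)) = 1/(-6 - ¼*(-13)) = 1/(-6 + 13/4) = 1/(-11/4) = -4/11)
(72 + p(6))*v(7, 11) = (72 + 3*6)*(-4/11) = (72 + 18)*(-4/11) = 90*(-4/11) = -360/11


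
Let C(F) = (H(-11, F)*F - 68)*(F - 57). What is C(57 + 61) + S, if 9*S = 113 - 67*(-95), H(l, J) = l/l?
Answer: 33928/9 ≈ 3769.8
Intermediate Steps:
H(l, J) = 1
S = 6478/9 (S = (113 - 67*(-95))/9 = (113 + 6365)/9 = (⅑)*6478 = 6478/9 ≈ 719.78)
C(F) = (-68 + F)*(-57 + F) (C(F) = (1*F - 68)*(F - 57) = (F - 68)*(-57 + F) = (-68 + F)*(-57 + F))
C(57 + 61) + S = (3876 + (57 + 61)² - 125*(57 + 61)) + 6478/9 = (3876 + 118² - 125*118) + 6478/9 = (3876 + 13924 - 14750) + 6478/9 = 3050 + 6478/9 = 33928/9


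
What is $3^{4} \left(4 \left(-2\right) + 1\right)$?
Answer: $-567$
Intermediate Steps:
$3^{4} \left(4 \left(-2\right) + 1\right) = 81 \left(-8 + 1\right) = 81 \left(-7\right) = -567$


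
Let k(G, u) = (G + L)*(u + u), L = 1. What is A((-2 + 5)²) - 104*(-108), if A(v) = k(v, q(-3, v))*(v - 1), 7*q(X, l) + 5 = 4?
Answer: 78464/7 ≈ 11209.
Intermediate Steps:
q(X, l) = -⅐ (q(X, l) = -5/7 + (⅐)*4 = -5/7 + 4/7 = -⅐)
k(G, u) = 2*u*(1 + G) (k(G, u) = (G + 1)*(u + u) = (1 + G)*(2*u) = 2*u*(1 + G))
A(v) = (-1 + v)*(-2/7 - 2*v/7) (A(v) = (2*(-⅐)*(1 + v))*(v - 1) = (-2/7 - 2*v/7)*(-1 + v) = (-1 + v)*(-2/7 - 2*v/7))
A((-2 + 5)²) - 104*(-108) = (2/7 - 2*(-2 + 5)⁴/7) - 104*(-108) = (2/7 - 2*(3²)²/7) + 11232 = (2/7 - 2/7*9²) + 11232 = (2/7 - 2/7*81) + 11232 = (2/7 - 162/7) + 11232 = -160/7 + 11232 = 78464/7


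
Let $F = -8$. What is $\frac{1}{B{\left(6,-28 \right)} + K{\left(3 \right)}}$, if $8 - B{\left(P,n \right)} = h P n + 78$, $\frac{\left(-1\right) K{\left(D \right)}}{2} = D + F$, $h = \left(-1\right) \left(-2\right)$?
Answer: $\frac{1}{276} \approx 0.0036232$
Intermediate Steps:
$h = 2$
$K{\left(D \right)} = 16 - 2 D$ ($K{\left(D \right)} = - 2 \left(D - 8\right) = - 2 \left(-8 + D\right) = 16 - 2 D$)
$B{\left(P,n \right)} = -70 - 2 P n$ ($B{\left(P,n \right)} = 8 - \left(2 P n + 78\right) = 8 - \left(78 + 2 P n\right) = -70 - 2 P n$)
$\frac{1}{B{\left(6,-28 \right)} + K{\left(3 \right)}} = \frac{1}{\left(-70 - 12 \left(-28\right)\right) + \left(16 - 6\right)} = \frac{1}{\left(-70 + 336\right) + \left(16 - 6\right)} = \frac{1}{266 + 10} = \frac{1}{276}$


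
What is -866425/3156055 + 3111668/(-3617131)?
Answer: -52875788067/46595364809 ≈ -1.1348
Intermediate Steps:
-866425/3156055 + 3111668/(-3617131) = -866425*1/3156055 + 3111668*(-1/3617131) = -24755/90173 - 444524/516733 = -52875788067/46595364809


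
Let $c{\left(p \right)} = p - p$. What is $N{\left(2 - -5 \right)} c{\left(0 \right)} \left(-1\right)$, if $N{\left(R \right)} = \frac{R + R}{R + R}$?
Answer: $0$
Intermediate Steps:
$N{\left(R \right)} = 1$ ($N{\left(R \right)} = \frac{2 R}{2 R} = 2 R \frac{1}{2 R} = 1$)
$c{\left(p \right)} = 0$
$N{\left(2 - -5 \right)} c{\left(0 \right)} \left(-1\right) = 1 \cdot 0 \left(-1\right) = 0 \left(-1\right) = 0$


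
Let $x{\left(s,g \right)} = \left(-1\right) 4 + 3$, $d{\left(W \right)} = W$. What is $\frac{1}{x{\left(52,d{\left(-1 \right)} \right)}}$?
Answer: $-1$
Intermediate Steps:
$x{\left(s,g \right)} = -1$ ($x{\left(s,g \right)} = -4 + 3 = -1$)
$\frac{1}{x{\left(52,d{\left(-1 \right)} \right)}} = \frac{1}{-1} = -1$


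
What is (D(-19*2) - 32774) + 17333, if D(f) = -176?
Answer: -15617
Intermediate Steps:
(D(-19*2) - 32774) + 17333 = (-176 - 32774) + 17333 = -32950 + 17333 = -15617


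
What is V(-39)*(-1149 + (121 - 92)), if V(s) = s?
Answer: 43680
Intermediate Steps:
V(-39)*(-1149 + (121 - 92)) = -39*(-1149 + (121 - 92)) = -39*(-1149 + 29) = -39*(-1120) = 43680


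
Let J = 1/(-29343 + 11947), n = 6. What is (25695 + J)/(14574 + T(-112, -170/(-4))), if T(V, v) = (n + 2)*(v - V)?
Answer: 446990219/275030760 ≈ 1.6252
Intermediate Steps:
T(V, v) = -8*V + 8*v (T(V, v) = (6 + 2)*(v - V) = 8*(v - V) = -8*V + 8*v)
J = -1/17396 (J = 1/(-17396) = -1/17396 ≈ -5.7484e-5)
(25695 + J)/(14574 + T(-112, -170/(-4))) = (25695 - 1/17396)/(14574 + (-8*(-112) + 8*(-170/(-4)))) = 446990219/(17396*(14574 + (896 + 8*(-170*(-¼))))) = 446990219/(17396*(14574 + (896 + 8*(85/2)))) = 446990219/(17396*(14574 + (896 + 340))) = 446990219/(17396*(14574 + 1236)) = (446990219/17396)/15810 = (446990219/17396)*(1/15810) = 446990219/275030760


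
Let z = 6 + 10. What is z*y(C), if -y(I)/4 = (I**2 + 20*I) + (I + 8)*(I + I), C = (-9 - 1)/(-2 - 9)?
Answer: -272640/121 ≈ -2253.2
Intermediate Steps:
z = 16
C = 10/11 (C = -10/(-11) = -10*(-1/11) = 10/11 ≈ 0.90909)
y(I) = -80*I - 4*I**2 - 8*I*(8 + I) (y(I) = -4*((I**2 + 20*I) + (I + 8)*(I + I)) = -4*((I**2 + 20*I) + (8 + I)*(2*I)) = -4*((I**2 + 20*I) + 2*I*(8 + I)) = -4*(I**2 + 20*I + 2*I*(8 + I)) = -80*I - 4*I**2 - 8*I*(8 + I))
z*y(C) = 16*(-12*10/11*(12 + 10/11)) = 16*(-12*10/11*142/11) = 16*(-17040/121) = -272640/121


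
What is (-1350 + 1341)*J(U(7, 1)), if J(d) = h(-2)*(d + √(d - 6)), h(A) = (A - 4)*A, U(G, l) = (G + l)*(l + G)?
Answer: -6912 - 108*√58 ≈ -7734.5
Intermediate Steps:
U(G, l) = (G + l)² (U(G, l) = (G + l)*(G + l) = (G + l)²)
h(A) = A*(-4 + A) (h(A) = (-4 + A)*A = A*(-4 + A))
J(d) = 12*d + 12*√(-6 + d) (J(d) = (-2*(-4 - 2))*(d + √(d - 6)) = (-2*(-6))*(d + √(-6 + d)) = 12*(d + √(-6 + d)) = 12*d + 12*√(-6 + d))
(-1350 + 1341)*J(U(7, 1)) = (-1350 + 1341)*(12*(7 + 1)² + 12*√(-6 + (7 + 1)²)) = -9*(12*8² + 12*√(-6 + 8²)) = -9*(12*64 + 12*√(-6 + 64)) = -9*(768 + 12*√58) = -6912 - 108*√58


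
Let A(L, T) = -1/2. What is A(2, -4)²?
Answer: ¼ ≈ 0.25000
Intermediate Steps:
A(L, T) = -½ (A(L, T) = -1*½ = -½)
A(2, -4)² = (-½)² = ¼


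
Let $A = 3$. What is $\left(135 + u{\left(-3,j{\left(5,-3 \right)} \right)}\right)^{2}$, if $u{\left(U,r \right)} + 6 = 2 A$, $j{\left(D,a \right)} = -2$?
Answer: $18225$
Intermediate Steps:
$u{\left(U,r \right)} = 0$ ($u{\left(U,r \right)} = -6 + 2 \cdot 3 = -6 + 6 = 0$)
$\left(135 + u{\left(-3,j{\left(5,-3 \right)} \right)}\right)^{2} = \left(135 + 0\right)^{2} = 135^{2} = 18225$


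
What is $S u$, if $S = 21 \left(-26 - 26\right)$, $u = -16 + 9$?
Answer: $7644$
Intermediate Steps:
$u = -7$
$S = -1092$ ($S = 21 \left(-52\right) = -1092$)
$S u = \left(-1092\right) \left(-7\right) = 7644$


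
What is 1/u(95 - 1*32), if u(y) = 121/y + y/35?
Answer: 315/1172 ≈ 0.26877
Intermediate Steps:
u(y) = 121/y + y/35 (u(y) = 121/y + y*(1/35) = 121/y + y/35)
1/u(95 - 1*32) = 1/(121/(95 - 1*32) + (95 - 1*32)/35) = 1/(121/(95 - 32) + (95 - 32)/35) = 1/(121/63 + (1/35)*63) = 1/(121*(1/63) + 9/5) = 1/(121/63 + 9/5) = 1/(1172/315) = 315/1172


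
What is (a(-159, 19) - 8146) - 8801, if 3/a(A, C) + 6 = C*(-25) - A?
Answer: -5456937/322 ≈ -16947.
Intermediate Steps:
a(A, C) = 3/(-6 - A - 25*C) (a(A, C) = 3/(-6 + (C*(-25) - A)) = 3/(-6 + (-25*C - A)) = 3/(-6 + (-A - 25*C)) = 3/(-6 - A - 25*C))
(a(-159, 19) - 8146) - 8801 = (-3/(6 - 159 + 25*19) - 8146) - 8801 = (-3/(6 - 159 + 475) - 8146) - 8801 = (-3/322 - 8146) - 8801 = -2623015/322 - 8801 = -5456937/322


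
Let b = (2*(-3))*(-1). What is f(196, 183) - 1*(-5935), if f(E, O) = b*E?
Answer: 7111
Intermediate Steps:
b = 6 (b = -6*(-1) = 6)
f(E, O) = 6*E
f(196, 183) - 1*(-5935) = 6*196 - 1*(-5935) = 1176 + 5935 = 7111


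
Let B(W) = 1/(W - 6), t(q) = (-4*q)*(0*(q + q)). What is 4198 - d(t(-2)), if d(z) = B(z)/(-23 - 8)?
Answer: 780827/186 ≈ 4198.0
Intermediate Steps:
t(q) = 0 (t(q) = (-4*q)*(0*(2*q)) = -4*q*0 = 0)
B(W) = 1/(-6 + W)
d(z) = -1/(31*(-6 + z)) (d(z) = 1/((-6 + z)*(-23 - 8)) = 1/((-6 + z)*(-31)) = -1/31/(-6 + z) = -1/(31*(-6 + z)))
4198 - d(t(-2)) = 4198 - (-1)/(-186 + 31*0) = 4198 - (-1)/(-186 + 0) = 4198 - (-1)/(-186) = 4198 - (-1)*(-1)/186 = 4198 - 1*1/186 = 4198 - 1/186 = 780827/186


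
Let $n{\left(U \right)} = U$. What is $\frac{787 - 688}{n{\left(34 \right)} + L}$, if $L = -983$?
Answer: $- \frac{99}{949} \approx -0.10432$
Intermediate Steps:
$\frac{787 - 688}{n{\left(34 \right)} + L} = \frac{787 - 688}{34 - 983} = \frac{99}{-949} = 99 \left(- \frac{1}{949}\right) = - \frac{99}{949}$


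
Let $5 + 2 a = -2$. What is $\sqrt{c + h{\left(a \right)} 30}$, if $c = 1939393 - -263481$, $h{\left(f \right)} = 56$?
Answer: $\sqrt{2204554} \approx 1484.8$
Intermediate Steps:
$a = - \frac{7}{2}$ ($a = - \frac{5}{2} + \frac{1}{2} \left(-2\right) = - \frac{5}{2} - 1 = - \frac{7}{2} \approx -3.5$)
$c = 2202874$ ($c = 1939393 + 263481 = 2202874$)
$\sqrt{c + h{\left(a \right)} 30} = \sqrt{2202874 + 56 \cdot 30} = \sqrt{2202874 + 1680} = \sqrt{2204554}$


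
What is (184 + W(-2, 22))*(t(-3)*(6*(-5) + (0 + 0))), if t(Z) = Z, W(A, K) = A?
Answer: 16380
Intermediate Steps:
(184 + W(-2, 22))*(t(-3)*(6*(-5) + (0 + 0))) = (184 - 2)*(-3*(6*(-5) + (0 + 0))) = 182*(-3*(-30 + 0)) = 182*(-3*(-30)) = 182*90 = 16380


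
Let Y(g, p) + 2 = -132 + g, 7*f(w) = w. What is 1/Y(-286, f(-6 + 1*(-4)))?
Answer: -1/420 ≈ -0.0023810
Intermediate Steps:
f(w) = w/7
Y(g, p) = -134 + g (Y(g, p) = -2 + (-132 + g) = -134 + g)
1/Y(-286, f(-6 + 1*(-4))) = 1/(-134 - 286) = 1/(-420) = -1/420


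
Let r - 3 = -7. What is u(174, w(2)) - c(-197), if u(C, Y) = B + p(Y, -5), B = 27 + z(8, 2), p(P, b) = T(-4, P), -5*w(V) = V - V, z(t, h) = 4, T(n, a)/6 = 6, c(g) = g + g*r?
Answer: -524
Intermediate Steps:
r = -4 (r = 3 - 7 = -4)
c(g) = -3*g (c(g) = g + g*(-4) = g - 4*g = -3*g)
T(n, a) = 36 (T(n, a) = 6*6 = 36)
w(V) = 0 (w(V) = -(V - V)/5 = -⅕*0 = 0)
p(P, b) = 36
B = 31 (B = 27 + 4 = 31)
u(C, Y) = 67 (u(C, Y) = 31 + 36 = 67)
u(174, w(2)) - c(-197) = 67 - (-3)*(-197) = 67 - 1*591 = 67 - 591 = -524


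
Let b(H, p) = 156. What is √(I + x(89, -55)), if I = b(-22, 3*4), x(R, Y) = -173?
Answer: I*√17 ≈ 4.1231*I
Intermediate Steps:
I = 156
√(I + x(89, -55)) = √(156 - 173) = √(-17) = I*√17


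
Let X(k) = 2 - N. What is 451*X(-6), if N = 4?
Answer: -902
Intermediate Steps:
X(k) = -2 (X(k) = 2 - 1*4 = 2 - 4 = -2)
451*X(-6) = 451*(-2) = -902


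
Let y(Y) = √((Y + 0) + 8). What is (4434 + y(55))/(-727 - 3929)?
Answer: -739/776 - √7/1552 ≈ -0.95402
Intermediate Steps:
y(Y) = √(8 + Y) (y(Y) = √(Y + 8) = √(8 + Y))
(4434 + y(55))/(-727 - 3929) = (4434 + √(8 + 55))/(-727 - 3929) = (4434 + √63)/(-4656) = (4434 + 3*√7)*(-1/4656) = -739/776 - √7/1552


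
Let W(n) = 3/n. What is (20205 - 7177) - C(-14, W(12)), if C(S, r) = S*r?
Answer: 26063/2 ≈ 13032.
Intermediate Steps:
(20205 - 7177) - C(-14, W(12)) = (20205 - 7177) - (-14)*3/12 = 13028 - (-14)*3*(1/12) = 13028 - (-14)/4 = 13028 - 1*(-7/2) = 13028 + 7/2 = 26063/2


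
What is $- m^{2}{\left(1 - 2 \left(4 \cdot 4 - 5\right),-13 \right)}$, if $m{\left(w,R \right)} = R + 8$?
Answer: $-25$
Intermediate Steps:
$m{\left(w,R \right)} = 8 + R$
$- m^{2}{\left(1 - 2 \left(4 \cdot 4 - 5\right),-13 \right)} = - \left(8 - 13\right)^{2} = - \left(-5\right)^{2} = \left(-1\right) 25 = -25$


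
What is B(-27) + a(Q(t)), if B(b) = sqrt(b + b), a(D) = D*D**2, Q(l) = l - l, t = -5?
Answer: 3*I*sqrt(6) ≈ 7.3485*I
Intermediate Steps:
Q(l) = 0
a(D) = D**3
B(b) = sqrt(2)*sqrt(b) (B(b) = sqrt(2*b) = sqrt(2)*sqrt(b))
B(-27) + a(Q(t)) = sqrt(2)*sqrt(-27) + 0**3 = sqrt(2)*(3*I*sqrt(3)) + 0 = 3*I*sqrt(6) + 0 = 3*I*sqrt(6)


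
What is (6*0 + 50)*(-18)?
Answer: -900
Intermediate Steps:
(6*0 + 50)*(-18) = (0 + 50)*(-18) = 50*(-18) = -900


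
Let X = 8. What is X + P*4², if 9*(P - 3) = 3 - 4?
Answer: 488/9 ≈ 54.222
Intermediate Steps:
P = 26/9 (P = 3 + (3 - 4)/9 = 3 + (⅑)*(-1) = 3 - ⅑ = 26/9 ≈ 2.8889)
X + P*4² = 8 + (26/9)*4² = 8 + (26/9)*16 = 8 + 416/9 = 488/9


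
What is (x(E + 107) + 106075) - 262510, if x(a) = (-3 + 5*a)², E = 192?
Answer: 2069629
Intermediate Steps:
(x(E + 107) + 106075) - 262510 = ((-3 + 5*(192 + 107))² + 106075) - 262510 = ((-3 + 5*299)² + 106075) - 262510 = ((-3 + 1495)² + 106075) - 262510 = (1492² + 106075) - 262510 = (2226064 + 106075) - 262510 = 2332139 - 262510 = 2069629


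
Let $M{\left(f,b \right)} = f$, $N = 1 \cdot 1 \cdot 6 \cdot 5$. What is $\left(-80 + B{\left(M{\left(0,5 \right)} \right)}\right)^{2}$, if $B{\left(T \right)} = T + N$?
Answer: $2500$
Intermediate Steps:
$N = 30$ ($N = 1 \cdot 6 \cdot 5 = 6 \cdot 5 = 30$)
$B{\left(T \right)} = 30 + T$ ($B{\left(T \right)} = T + 30 = 30 + T$)
$\left(-80 + B{\left(M{\left(0,5 \right)} \right)}\right)^{2} = \left(-80 + \left(30 + 0\right)\right)^{2} = \left(-80 + 30\right)^{2} = \left(-50\right)^{2} = 2500$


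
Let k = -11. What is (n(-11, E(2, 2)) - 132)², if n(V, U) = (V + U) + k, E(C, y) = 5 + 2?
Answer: 21609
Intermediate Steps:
E(C, y) = 7
n(V, U) = -11 + U + V (n(V, U) = (V + U) - 11 = (U + V) - 11 = -11 + U + V)
(n(-11, E(2, 2)) - 132)² = ((-11 + 7 - 11) - 132)² = (-15 - 132)² = (-147)² = 21609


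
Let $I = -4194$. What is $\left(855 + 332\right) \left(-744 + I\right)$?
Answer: $-5861406$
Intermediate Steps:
$\left(855 + 332\right) \left(-744 + I\right) = \left(855 + 332\right) \left(-744 - 4194\right) = 1187 \left(-4938\right) = -5861406$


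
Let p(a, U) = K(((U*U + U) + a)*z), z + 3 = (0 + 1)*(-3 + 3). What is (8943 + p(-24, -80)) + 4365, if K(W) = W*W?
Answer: 356769852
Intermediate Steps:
z = -3 (z = -3 + (0 + 1)*(-3 + 3) = -3 + 1*0 = -3 + 0 = -3)
K(W) = W²
p(a, U) = (-3*U - 3*a - 3*U²)² (p(a, U) = (((U*U + U) + a)*(-3))² = (((U² + U) + a)*(-3))² = (((U + U²) + a)*(-3))² = ((U + a + U²)*(-3))² = (-3*U - 3*a - 3*U²)²)
(8943 + p(-24, -80)) + 4365 = (8943 + 9*(-80 - 24 + (-80)²)²) + 4365 = (8943 + 9*(-80 - 24 + 6400)²) + 4365 = (8943 + 9*6296²) + 4365 = (8943 + 9*39639616) + 4365 = (8943 + 356756544) + 4365 = 356765487 + 4365 = 356769852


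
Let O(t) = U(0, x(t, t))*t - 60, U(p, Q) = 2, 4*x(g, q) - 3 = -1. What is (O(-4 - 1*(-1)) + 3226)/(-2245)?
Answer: -632/449 ≈ -1.4076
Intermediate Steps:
x(g, q) = 1/2 (x(g, q) = 3/4 + (1/4)*(-1) = 3/4 - 1/4 = 1/2)
O(t) = -60 + 2*t (O(t) = 2*t - 60 = -60 + 2*t)
(O(-4 - 1*(-1)) + 3226)/(-2245) = ((-60 + 2*(-4 - 1*(-1))) + 3226)/(-2245) = ((-60 + 2*(-4 + 1)) + 3226)*(-1/2245) = ((-60 + 2*(-3)) + 3226)*(-1/2245) = ((-60 - 6) + 3226)*(-1/2245) = (-66 + 3226)*(-1/2245) = 3160*(-1/2245) = -632/449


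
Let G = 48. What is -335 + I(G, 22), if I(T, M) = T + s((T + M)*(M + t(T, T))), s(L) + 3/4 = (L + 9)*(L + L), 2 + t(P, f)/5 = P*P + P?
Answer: 5432394702529/4 ≈ 1.3581e+12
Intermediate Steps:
t(P, f) = -10 + 5*P + 5*P² (t(P, f) = -10 + 5*(P*P + P) = -10 + 5*(P² + P) = -10 + 5*(P + P²) = -10 + (5*P + 5*P²) = -10 + 5*P + 5*P²)
s(L) = -¾ + 2*L*(9 + L) (s(L) = -¾ + (L + 9)*(L + L) = -¾ + (9 + L)*(2*L) = -¾ + 2*L*(9 + L))
I(T, M) = -¾ + T + 2*(M + T)²*(-10 + M + 5*T + 5*T²)² + 18*(M + T)*(-10 + M + 5*T + 5*T²) (I(T, M) = T + (-¾ + 2*((T + M)*(M + (-10 + 5*T + 5*T²)))² + 18*((T + M)*(M + (-10 + 5*T + 5*T²)))) = T + (-¾ + 2*((M + T)*(-10 + M + 5*T + 5*T²))² + 18*((M + T)*(-10 + M + 5*T + 5*T²))) = T + (-¾ + 2*((M + T)²*(-10 + M + 5*T + 5*T²)²) + 18*(M + T)*(-10 + M + 5*T + 5*T²)) = T + (-¾ + 2*(M + T)²*(-10 + M + 5*T + 5*T²)² + 18*(M + T)*(-10 + M + 5*T + 5*T²)) = -¾ + T + 2*(M + T)²*(-10 + M + 5*T + 5*T²)² + 18*(M + T)*(-10 + M + 5*T + 5*T²))
-335 + I(G, 22) = -335 + (-¾ + 48 + 2*(22² + 22*48 + 5*22*(-2 + 48 + 48²) + 5*48*(-2 + 48 + 48²))² + 18*22² + 18*22*48 + 90*22*(-2 + 48 + 48²) + 90*48*(-2 + 48 + 48²)) = -335 + (-¾ + 48 + 2*(484 + 1056 + 5*22*(-2 + 48 + 2304) + 5*48*(-2 + 48 + 2304))² + 18*484 + 19008 + 90*22*(-2 + 48 + 2304) + 90*48*(-2 + 48 + 2304)) = -335 + (-¾ + 48 + 2*(484 + 1056 + 5*22*2350 + 5*48*2350)² + 8712 + 19008 + 90*22*2350 + 90*48*2350) = -335 + (-¾ + 48 + 2*(484 + 1056 + 258500 + 564000)² + 8712 + 19008 + 4653000 + 10152000) = -335 + (-¾ + 48 + 2*824040² + 8712 + 19008 + 4653000 + 10152000) = -335 + (-¾ + 48 + 2*679041921600 + 8712 + 19008 + 4653000 + 10152000) = -335 + (-¾ + 48 + 1358083843200 + 8712 + 19008 + 4653000 + 10152000) = -335 + 5432394703869/4 = 5432394702529/4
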